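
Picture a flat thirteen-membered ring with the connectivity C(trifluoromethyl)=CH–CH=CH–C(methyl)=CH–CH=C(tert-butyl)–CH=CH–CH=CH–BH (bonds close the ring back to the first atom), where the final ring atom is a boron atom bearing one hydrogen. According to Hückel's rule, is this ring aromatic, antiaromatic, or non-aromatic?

The p orbitals form a continuous loop: the double-bond atoms are sp², each contributing one p electron; the boron has an empty p orbital. The ring is fully conjugated.
Tallying contributions gives 6 × 2 = 12 from the double-bond units + 0 from the BH atom = 12.
With 12 = 4·3 π electrons, Hückel's rule classifies the planar ring as antiaromatic.

Antiaromatic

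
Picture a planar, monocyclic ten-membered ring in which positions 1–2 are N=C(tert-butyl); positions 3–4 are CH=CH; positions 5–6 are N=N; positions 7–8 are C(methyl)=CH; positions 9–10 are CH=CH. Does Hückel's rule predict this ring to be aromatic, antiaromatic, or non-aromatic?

Aromatic

Every ring atom contributes a p orbital perpendicular to the ring (the double-bond atoms are sp², each contributing one p electron; the doubly-bonded nitrogens are pyridine-type — their lone pairs lie in the ring plane, leaving one electron in the p orbital), so the π system is cyclic and fully conjugated.
Adding the contributions, 5 × 2 = 10 from the 5 double-bond units.
With 10 π electrons (n = 2), the Hückel 4n+2 condition holds.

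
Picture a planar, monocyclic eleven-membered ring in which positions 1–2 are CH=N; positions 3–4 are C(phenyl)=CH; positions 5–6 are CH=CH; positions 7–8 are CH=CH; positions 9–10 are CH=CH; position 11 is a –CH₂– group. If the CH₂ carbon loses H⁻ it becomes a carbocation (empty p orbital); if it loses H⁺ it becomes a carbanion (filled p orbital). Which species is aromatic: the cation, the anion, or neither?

The cation

In both ions every ring atom is sp² and contributes a p orbital, so both rings are fully conjugated.
Cation: 5 × 2 + 0 = 10 π electrons → 4(2)+2, aromatic.
Anion: 5 × 2 + 2 = 12 π electrons → 4(3), antiaromatic.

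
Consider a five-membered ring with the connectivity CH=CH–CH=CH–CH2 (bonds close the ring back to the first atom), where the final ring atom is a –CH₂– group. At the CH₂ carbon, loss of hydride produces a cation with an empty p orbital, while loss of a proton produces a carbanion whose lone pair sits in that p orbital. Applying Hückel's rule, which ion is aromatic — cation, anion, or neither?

The anion

Both ions have a continuous loop of p orbitals — each ring atom is sp².
Cation: 2 × 2 + 0 = 4 π electrons → 4(1), antiaromatic.
Anion: 2 × 2 + 2 = 6 π electrons → 4(1)+2, aromatic.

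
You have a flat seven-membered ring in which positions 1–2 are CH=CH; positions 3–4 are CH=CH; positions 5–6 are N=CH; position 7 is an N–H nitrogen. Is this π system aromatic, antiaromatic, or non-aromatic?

Check conjugation: the double-bond atoms are sp², each contributing one p electron; each =N– nitrogen is pyridine-type (lone pair in the sp² plane, one electron in the p orbital); the pyrrole-type nitrogen donates its lone pair from the p orbital — every position has a p orbital, so the cyclic π system is continuous.
Counting π electrons: 3 × 2 = 6 from the double-bond units + 2 from the NH atom = 8.
With 8 = 4·2 π electrons, Hückel's rule classifies the planar ring as antiaromatic.

Antiaromatic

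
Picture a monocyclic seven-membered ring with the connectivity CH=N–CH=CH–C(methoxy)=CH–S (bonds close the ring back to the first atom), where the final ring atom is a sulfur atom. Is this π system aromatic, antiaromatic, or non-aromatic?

Check conjugation: each doubly-bonded ring atom is sp² with one p-orbital electron; each =N– nitrogen is pyridine-type (lone pair in the sp² plane, one electron in the p orbital); the sulfur donates one lone pair from its p orbital — every position has a p orbital, so the cyclic π system is continuous.
Counting π electrons: 3 × 2 = 6 from the double-bond units + 2 from the S atom = 8.
8 is a 4n count (n = 2), so the planar conjugated ring is antiaromatic.

Antiaromatic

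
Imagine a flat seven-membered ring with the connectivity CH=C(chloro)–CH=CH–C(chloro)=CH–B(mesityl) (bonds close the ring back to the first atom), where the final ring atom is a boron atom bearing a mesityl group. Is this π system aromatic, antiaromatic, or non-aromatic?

The p orbitals form a continuous loop: each doubly-bonded ring atom is sp² with one p-orbital electron; the boron has an empty p orbital. The ring is fully conjugated.
Tallying contributions gives 3 × 2 = 6 from the double-bond units + 0 from the B(mesityl) atom = 6.
6 = 4(1) + 2, which satisfies Hückel's 4n+2 rule.

Aromatic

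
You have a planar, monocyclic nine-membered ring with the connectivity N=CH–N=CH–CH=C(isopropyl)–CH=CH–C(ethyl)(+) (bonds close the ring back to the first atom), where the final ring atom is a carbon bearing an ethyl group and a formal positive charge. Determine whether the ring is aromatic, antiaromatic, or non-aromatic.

Every ring atom contributes a p orbital perpendicular to the ring (the double-bond atoms are sp², each contributing one p electron; each sp² =N– keeps its lone pair in-plane and puts one electron into the π system; the carbocation has an empty p orbital), so the π system is cyclic and fully conjugated.
π-electron count: 4 × 2 = 8 from the double-bond units + 0 from the C(ethyl)(+) atom = 8.
8 = 4(2); a planar, fully conjugated 4n system is antiaromatic.

Antiaromatic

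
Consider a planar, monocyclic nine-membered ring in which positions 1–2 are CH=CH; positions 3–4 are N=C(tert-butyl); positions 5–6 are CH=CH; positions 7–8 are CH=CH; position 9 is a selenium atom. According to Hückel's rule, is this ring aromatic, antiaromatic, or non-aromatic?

Aromatic

Check conjugation: every atom in a ring double bond is sp² and brings one electron to the p orbital; each sp² =N– keeps its lone pair in-plane and puts one electron into the π system; the selenium donates one lone pair from its p orbital — every position has a p orbital, so the cyclic π system is continuous.
π-electron count: 4 × 2 = 8 from the double-bond units + 2 from the Se atom = 10.
Since 10 = 4·2 + 2, the ring meets the 4n+2 criterion.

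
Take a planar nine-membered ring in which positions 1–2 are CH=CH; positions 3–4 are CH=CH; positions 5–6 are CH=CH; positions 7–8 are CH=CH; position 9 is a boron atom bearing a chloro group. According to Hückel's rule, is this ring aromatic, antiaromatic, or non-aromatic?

All ring atoms are sp² and supply a p orbital to the ring (every atom in a ring double bond is sp² and brings one electron to the p orbital; the boron has an empty p orbital); the conjugation is uninterrupted.
π-electron count: 4 × 2 = 8 from the double-bond units + 0 from the B(chloro) atom = 8.
A 4n π count (8, n = 2) in a planar conjugated ring means antiaromatic.

Antiaromatic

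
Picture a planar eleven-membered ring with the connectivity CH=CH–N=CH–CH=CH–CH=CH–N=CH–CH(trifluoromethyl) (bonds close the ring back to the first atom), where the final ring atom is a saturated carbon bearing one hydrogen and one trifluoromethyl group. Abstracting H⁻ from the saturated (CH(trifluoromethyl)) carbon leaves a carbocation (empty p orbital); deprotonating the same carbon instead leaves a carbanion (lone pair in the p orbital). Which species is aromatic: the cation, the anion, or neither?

The cation

Both ions have a continuous loop of p orbitals — each ring atom is sp².
Cation: 5 × 2 + 0 = 10 π electrons → 4(2)+2, aromatic.
Anion: 5 × 2 + 2 = 12 π electrons → 4(3), antiaromatic.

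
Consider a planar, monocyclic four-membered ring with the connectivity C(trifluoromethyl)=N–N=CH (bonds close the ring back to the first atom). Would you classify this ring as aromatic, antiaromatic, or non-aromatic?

Antiaromatic

Check conjugation: every atom in a ring double bond is sp² and brings one electron to the p orbital; the doubly-bonded nitrogens are pyridine-type — their lone pairs lie in the ring plane, leaving one electron in the p orbital — every position has a p orbital, so the cyclic π system is continuous.
Tallying contributions gives 2 × 2 = 4 from the 2 double-bond units.
4 is a 4n count (n = 1), so the planar conjugated ring is antiaromatic.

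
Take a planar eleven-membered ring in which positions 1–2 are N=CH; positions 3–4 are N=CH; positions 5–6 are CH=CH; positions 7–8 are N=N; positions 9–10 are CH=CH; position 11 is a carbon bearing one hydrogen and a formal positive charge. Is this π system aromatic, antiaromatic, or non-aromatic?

Every ring atom contributes a p orbital perpendicular to the ring (the double-bond atoms are sp², each contributing one p electron; each =N– nitrogen is pyridine-type (lone pair in the sp² plane, one electron in the p orbital); the carbocation has an empty p orbital), so the π system is cyclic and fully conjugated.
Counting π electrons: 5 × 2 = 10 from the double-bond units + 0 from the CH(+) atom = 10.
With 10 π electrons (n = 2), the Hückel 4n+2 condition holds.

Aromatic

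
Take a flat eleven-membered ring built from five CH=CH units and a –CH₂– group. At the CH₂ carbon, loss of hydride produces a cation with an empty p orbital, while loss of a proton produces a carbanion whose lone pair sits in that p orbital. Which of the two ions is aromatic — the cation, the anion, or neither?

In either ion the ring is fully conjugated: every atom, including the new sp² carbon, supplies a p orbital.
Cation: 5 × 2 + 0 = 10 π electrons → 4(2)+2, aromatic.
Anion: 5 × 2 + 2 = 12 π electrons → 4(3), antiaromatic.

The cation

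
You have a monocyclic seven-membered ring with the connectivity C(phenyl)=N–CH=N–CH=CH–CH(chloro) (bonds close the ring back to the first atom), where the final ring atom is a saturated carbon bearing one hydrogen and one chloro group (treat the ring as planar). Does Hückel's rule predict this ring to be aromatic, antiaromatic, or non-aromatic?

Non-aromatic

The CH(chloro) carbon is saturated: that saturated carbon is sp³ and has no p orbital in the ring π system. Conjugation is not continuous around the ring.
Hückel's rule only applies to fully conjugated rings, so this one is simply non-aromatic.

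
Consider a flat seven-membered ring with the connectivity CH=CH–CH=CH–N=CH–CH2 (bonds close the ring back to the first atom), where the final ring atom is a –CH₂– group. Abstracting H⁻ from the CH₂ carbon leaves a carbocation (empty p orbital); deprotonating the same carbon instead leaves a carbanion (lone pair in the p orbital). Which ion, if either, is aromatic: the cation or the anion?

Both ions have a continuous loop of p orbitals — each ring atom is sp².
Cation: 3 × 2 + 0 = 6 π electrons → 4(1)+2, aromatic.
Anion: 3 × 2 + 2 = 8 π electrons → 4(2), antiaromatic.

The cation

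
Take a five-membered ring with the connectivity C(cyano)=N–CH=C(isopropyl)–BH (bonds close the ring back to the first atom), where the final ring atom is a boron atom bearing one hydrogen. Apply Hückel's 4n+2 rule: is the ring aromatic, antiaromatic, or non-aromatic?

Check conjugation: each doubly-bonded ring atom is sp² with one p-orbital electron; the doubly-bonded nitrogens are pyridine-type — their lone pairs lie in the ring plane, leaving one electron in the p orbital; the boron has an empty p orbital — every position has a p orbital, so the cyclic π system is continuous.
Adding the contributions, 2 × 2 = 4 from the double-bond units + 0 from the BH atom = 4.
4 = 4(1); a planar, fully conjugated 4n system is antiaromatic.

Antiaromatic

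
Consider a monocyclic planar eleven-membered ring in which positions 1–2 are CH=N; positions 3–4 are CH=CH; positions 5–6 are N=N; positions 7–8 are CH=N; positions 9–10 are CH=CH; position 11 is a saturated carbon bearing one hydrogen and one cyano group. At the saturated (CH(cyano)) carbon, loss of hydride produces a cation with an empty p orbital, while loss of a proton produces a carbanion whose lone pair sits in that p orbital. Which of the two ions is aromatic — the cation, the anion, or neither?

The cation

In either ion the ring is fully conjugated: every atom, including the new sp² carbon, supplies a p orbital.
Cation: 5 × 2 + 0 = 10 π electrons → 4(2)+2, aromatic.
Anion: 5 × 2 + 2 = 12 π electrons → 4(3), antiaromatic.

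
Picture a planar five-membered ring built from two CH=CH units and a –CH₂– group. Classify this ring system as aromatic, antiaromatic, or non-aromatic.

Non-aromatic

At the CH2 position, the tetrahedral CH₂ carbon is sp³ and has no p orbital in the ring π system; the ring's p-orbital overlap is broken there.
Broken conjugation rules out both aromaticity and antiaromaticity.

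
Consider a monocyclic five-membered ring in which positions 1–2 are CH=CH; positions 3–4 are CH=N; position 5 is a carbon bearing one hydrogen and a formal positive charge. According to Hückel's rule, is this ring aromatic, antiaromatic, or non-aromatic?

Antiaromatic

All ring atoms are sp² and supply a p orbital to the ring (every atom in a ring double bond is sp² and brings one electron to the p orbital; each sp² =N– keeps its lone pair in-plane and puts one electron into the π system; the carbocation has an empty p orbital); the conjugation is uninterrupted.
Tallying contributions gives 2 × 2 = 4 from the double-bond units + 0 from the CH(+) atom = 4.
A 4n π count (4, n = 1) in a planar conjugated ring means antiaromatic.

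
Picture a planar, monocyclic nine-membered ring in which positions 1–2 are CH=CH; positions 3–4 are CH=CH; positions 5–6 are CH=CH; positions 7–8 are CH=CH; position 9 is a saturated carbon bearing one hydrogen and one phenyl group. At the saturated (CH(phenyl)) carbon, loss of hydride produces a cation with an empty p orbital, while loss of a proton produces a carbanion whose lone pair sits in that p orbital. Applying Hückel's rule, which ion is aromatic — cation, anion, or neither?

The anion

Both ions have a continuous loop of p orbitals — each ring atom is sp².
Cation: 4 × 2 + 0 = 8 π electrons → 4(2), antiaromatic.
Anion: 4 × 2 + 2 = 10 π electrons → 4(2)+2, aromatic.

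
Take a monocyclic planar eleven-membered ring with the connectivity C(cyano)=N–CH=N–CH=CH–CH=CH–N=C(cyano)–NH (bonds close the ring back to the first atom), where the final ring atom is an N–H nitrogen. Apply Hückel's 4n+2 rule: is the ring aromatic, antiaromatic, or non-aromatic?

Antiaromatic

Every ring atom contributes a p orbital perpendicular to the ring (every atom in a ring double bond is sp² and brings one electron to the p orbital; each sp² =N– keeps its lone pair in-plane and puts one electron into the π system; the pyrrole-type nitrogen donates its lone pair from the p orbital), so the π system is cyclic and fully conjugated.
π-electron count: 5 × 2 = 10 from the double-bond units + 2 from the NH atom = 12.
With 12 = 4·3 π electrons, Hückel's rule classifies the planar ring as antiaromatic.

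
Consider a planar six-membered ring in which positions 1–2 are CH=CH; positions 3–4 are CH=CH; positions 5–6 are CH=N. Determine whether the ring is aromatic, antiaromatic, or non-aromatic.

The p orbitals form a continuous loop: the double-bond atoms are sp², each contributing one p electron; each =N– nitrogen is pyridine-type (lone pair in the sp² plane, one electron in the p orbital). The ring is fully conjugated.
Counting π electrons: 3 × 2 = 6 from the 3 double-bond units.
Since 6 = 4·1 + 2, the ring meets the 4n+2 criterion.

Aromatic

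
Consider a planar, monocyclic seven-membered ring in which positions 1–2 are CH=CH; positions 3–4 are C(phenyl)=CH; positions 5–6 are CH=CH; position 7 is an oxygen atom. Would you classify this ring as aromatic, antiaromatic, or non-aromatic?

Every ring atom contributes a p orbital perpendicular to the ring (the double-bond atoms are sp², each contributing one p electron; the oxygen donates one lone pair from its p orbital), so the π system is cyclic and fully conjugated.
Tallying contributions gives 3 × 2 = 6 from the double-bond units + 2 from the O atom = 8.
8 = 4(2); a planar, fully conjugated 4n system is antiaromatic.

Antiaromatic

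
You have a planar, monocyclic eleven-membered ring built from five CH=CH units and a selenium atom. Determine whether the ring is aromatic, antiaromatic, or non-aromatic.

All ring atoms are sp² and supply a p orbital to the ring (every atom in a ring double bond is sp² and brings one electron to the p orbital; the selenium donates one lone pair from its p orbital); the conjugation is uninterrupted.
Adding the contributions, 5 × 2 = 10 from the double-bond units + 2 from the Se atom = 12.
With 12 = 4·3 π electrons, Hückel's rule classifies the planar ring as antiaromatic.

Antiaromatic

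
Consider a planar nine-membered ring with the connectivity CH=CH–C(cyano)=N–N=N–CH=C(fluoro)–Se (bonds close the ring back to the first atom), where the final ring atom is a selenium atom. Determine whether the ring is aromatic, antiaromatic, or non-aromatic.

Aromatic

All ring atoms are sp² and supply a p orbital to the ring (each doubly-bonded ring atom is sp² with one p-orbital electron; the doubly-bonded nitrogens are pyridine-type — their lone pairs lie in the ring plane, leaving one electron in the p orbital; the selenium donates one lone pair from its p orbital); the conjugation is uninterrupted.
Adding the contributions, 4 × 2 = 8 from the double-bond units + 2 from the Se atom = 10.
That gives a 4n+2 count (10, n = 2).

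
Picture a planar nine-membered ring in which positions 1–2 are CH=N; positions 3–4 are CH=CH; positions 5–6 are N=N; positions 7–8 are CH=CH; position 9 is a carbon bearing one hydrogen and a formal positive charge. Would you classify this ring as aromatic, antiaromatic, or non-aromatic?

Check conjugation: the double-bond atoms are sp², each contributing one p electron; the doubly-bonded nitrogens are pyridine-type — their lone pairs lie in the ring plane, leaving one electron in the p orbital; the carbocation has an empty p orbital — every position has a p orbital, so the cyclic π system is continuous.
Adding the contributions, 4 × 2 = 8 from the double-bond units + 0 from the CH(+) atom = 8.
8 = 4(2); a planar, fully conjugated 4n system is antiaromatic.

Antiaromatic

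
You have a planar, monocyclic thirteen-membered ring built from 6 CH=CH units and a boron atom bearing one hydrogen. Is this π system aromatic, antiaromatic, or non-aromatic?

Antiaromatic

All ring atoms are sp² and supply a p orbital to the ring (the double-bond atoms are sp², each contributing one p electron; the boron has an empty p orbital); the conjugation is uninterrupted.
Tallying contributions gives 6 × 2 = 12 from the double-bond units + 0 from the BH atom = 12.
With 12 = 4·3 π electrons, Hückel's rule classifies the planar ring as antiaromatic.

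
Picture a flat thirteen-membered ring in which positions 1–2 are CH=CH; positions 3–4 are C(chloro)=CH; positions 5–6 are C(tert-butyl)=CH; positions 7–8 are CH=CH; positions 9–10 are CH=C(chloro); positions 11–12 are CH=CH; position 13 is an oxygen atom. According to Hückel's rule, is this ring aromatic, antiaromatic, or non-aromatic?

Aromatic

All ring atoms are sp² and supply a p orbital to the ring (each doubly-bonded ring atom is sp² with one p-orbital electron; the oxygen donates one lone pair from its p orbital); the conjugation is uninterrupted.
Counting π electrons: 6 × 2 = 12 from the double-bond units + 2 from the O atom = 14.
Since 14 = 4·3 + 2, the ring meets the 4n+2 criterion.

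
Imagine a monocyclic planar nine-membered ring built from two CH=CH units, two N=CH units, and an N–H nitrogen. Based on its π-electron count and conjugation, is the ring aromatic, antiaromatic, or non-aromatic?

Aromatic

All ring atoms are sp² and supply a p orbital to the ring (the double-bond atoms are sp², each contributing one p electron; each =N– nitrogen is pyridine-type (lone pair in the sp² plane, one electron in the p orbital); the pyrrole-type nitrogen donates its lone pair from the p orbital); the conjugation is uninterrupted.
π-electron count: 4 × 2 = 8 from the double-bond units + 2 from the NH atom = 10.
With 10 π electrons (n = 2), the Hückel 4n+2 condition holds.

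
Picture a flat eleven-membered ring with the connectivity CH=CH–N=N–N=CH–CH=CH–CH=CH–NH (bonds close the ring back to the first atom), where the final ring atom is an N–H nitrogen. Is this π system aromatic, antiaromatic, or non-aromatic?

All ring atoms are sp² and supply a p orbital to the ring (every atom in a ring double bond is sp² and brings one electron to the p orbital; each sp² =N– keeps its lone pair in-plane and puts one electron into the π system; the pyrrole-type nitrogen donates its lone pair from the p orbital); the conjugation is uninterrupted.
Tallying contributions gives 5 × 2 = 10 from the double-bond units + 2 from the NH atom = 12.
With 12 = 4·3 π electrons, Hückel's rule classifies the planar ring as antiaromatic.

Antiaromatic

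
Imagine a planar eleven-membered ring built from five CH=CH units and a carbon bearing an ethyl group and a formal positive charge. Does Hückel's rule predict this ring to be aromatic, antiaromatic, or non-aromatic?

The p orbitals form a continuous loop: each doubly-bonded ring atom is sp² with one p-orbital electron; the carbocation has an empty p orbital. The ring is fully conjugated.
Counting π electrons: 5 × 2 = 10 from the double-bond units + 0 from the C(ethyl)(+) atom = 10.
That gives a 4n+2 count (10, n = 2).

Aromatic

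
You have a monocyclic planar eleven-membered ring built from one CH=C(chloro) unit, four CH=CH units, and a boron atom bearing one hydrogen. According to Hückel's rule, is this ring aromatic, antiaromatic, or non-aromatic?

All ring atoms are sp² and supply a p orbital to the ring (every atom in a ring double bond is sp² and brings one electron to the p orbital; the boron has an empty p orbital); the conjugation is uninterrupted.
Counting π electrons: 5 × 2 = 10 from the double-bond units + 0 from the BH atom = 10.
With 10 π electrons (n = 2), the Hückel 4n+2 condition holds.

Aromatic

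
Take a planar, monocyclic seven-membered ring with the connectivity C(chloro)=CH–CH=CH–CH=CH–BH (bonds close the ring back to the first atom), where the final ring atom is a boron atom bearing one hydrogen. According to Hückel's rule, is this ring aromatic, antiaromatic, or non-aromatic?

Aromatic

Every ring atom contributes a p orbital perpendicular to the ring (the double-bond atoms are sp², each contributing one p electron; the boron has an empty p orbital), so the π system is cyclic and fully conjugated.
Tallying contributions gives 3 × 2 = 6 from the double-bond units + 0 from the BH atom = 6.
With 6 π electrons (n = 1), the Hückel 4n+2 condition holds.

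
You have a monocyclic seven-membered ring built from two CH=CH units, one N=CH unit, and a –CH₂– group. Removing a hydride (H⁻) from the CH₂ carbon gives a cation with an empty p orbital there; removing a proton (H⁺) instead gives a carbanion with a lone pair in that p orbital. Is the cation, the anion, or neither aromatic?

Once that carbon is sp², every ring atom has a p orbital and both ions are fully conjugated.
Cation: 3 × 2 + 0 = 6 π electrons → 4(1)+2, aromatic.
Anion: 3 × 2 + 2 = 8 π electrons → 4(2), antiaromatic.

The cation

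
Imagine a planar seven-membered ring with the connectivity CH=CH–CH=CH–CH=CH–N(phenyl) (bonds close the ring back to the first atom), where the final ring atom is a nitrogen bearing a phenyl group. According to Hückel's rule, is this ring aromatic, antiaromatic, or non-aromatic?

Every ring atom contributes a p orbital perpendicular to the ring (the double-bond atoms are sp², each contributing one p electron; the pyrrole-type nitrogen donates its lone pair from the p orbital), so the π system is cyclic and fully conjugated.
π-electron count: 3 × 2 = 6 from the double-bond units + 2 from the N(phenyl) atom = 8.
8 is a 4n count (n = 2), so the planar conjugated ring is antiaromatic.

Antiaromatic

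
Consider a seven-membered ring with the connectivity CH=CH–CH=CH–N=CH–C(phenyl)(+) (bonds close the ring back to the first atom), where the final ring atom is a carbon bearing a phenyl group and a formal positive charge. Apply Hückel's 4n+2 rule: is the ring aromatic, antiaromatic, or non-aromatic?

Aromatic

Every ring atom contributes a p orbital perpendicular to the ring (every atom in a ring double bond is sp² and brings one electron to the p orbital; each sp² =N– keeps its lone pair in-plane and puts one electron into the π system; the carbocation has an empty p orbital), so the π system is cyclic and fully conjugated.
Adding the contributions, 3 × 2 = 6 from the double-bond units + 0 from the C(phenyl)(+) atom = 6.
6 = 4(1) + 2, which satisfies Hückel's 4n+2 rule.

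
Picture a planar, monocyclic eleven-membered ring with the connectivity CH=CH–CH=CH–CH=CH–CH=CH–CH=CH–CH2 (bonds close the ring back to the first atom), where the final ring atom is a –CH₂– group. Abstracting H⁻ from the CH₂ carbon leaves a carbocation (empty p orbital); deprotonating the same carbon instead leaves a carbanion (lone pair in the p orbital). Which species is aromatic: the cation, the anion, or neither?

The cation

In both ions every ring atom is sp² and contributes a p orbital, so both rings are fully conjugated.
Cation: 5 × 2 + 0 = 10 π electrons → 4(2)+2, aromatic.
Anion: 5 × 2 + 2 = 12 π electrons → 4(3), antiaromatic.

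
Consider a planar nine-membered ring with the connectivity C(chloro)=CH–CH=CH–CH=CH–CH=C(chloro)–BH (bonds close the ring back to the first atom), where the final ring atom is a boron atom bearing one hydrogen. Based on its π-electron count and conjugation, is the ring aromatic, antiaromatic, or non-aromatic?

Every ring atom contributes a p orbital perpendicular to the ring (each doubly-bonded ring atom is sp² with one p-orbital electron; the boron has an empty p orbital), so the π system is cyclic and fully conjugated.
Counting π electrons: 4 × 2 = 8 from the double-bond units + 0 from the BH atom = 8.
A 4n π count (8, n = 2) in a planar conjugated ring means antiaromatic.

Antiaromatic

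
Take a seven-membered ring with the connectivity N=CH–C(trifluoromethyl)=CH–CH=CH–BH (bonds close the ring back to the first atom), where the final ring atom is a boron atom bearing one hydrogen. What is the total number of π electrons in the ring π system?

Check conjugation: every atom in a ring double bond is sp² and brings one electron to the p orbital; each sp² =N– keeps its lone pair in-plane and puts one electron into the π system; the boron has an empty p orbital — every position has a p orbital, so the cyclic π system is continuous.
Adding the contributions, 3 × 2 = 6 from the double-bond units + 0 from the BH atom = 6.

6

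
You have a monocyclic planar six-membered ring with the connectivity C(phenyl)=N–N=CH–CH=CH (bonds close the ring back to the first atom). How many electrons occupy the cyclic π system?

Check conjugation: the double-bond atoms are sp², each contributing one p electron; each sp² =N– keeps its lone pair in-plane and puts one electron into the π system — every position has a p orbital, so the cyclic π system is continuous.
π-electron count: 3 × 2 = 6 from the 3 double-bond units.

6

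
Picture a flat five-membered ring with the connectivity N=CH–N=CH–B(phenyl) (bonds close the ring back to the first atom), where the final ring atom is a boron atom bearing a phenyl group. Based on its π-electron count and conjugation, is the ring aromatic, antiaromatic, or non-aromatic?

Antiaromatic

All ring atoms are sp² and supply a p orbital to the ring (every atom in a ring double bond is sp² and brings one electron to the p orbital; the doubly-bonded nitrogens are pyridine-type — their lone pairs lie in the ring plane, leaving one electron in the p orbital; the boron has an empty p orbital); the conjugation is uninterrupted.
Adding the contributions, 2 × 2 = 4 from the double-bond units + 0 from the B(phenyl) atom = 4.
A 4n π count (4, n = 1) in a planar conjugated ring means antiaromatic.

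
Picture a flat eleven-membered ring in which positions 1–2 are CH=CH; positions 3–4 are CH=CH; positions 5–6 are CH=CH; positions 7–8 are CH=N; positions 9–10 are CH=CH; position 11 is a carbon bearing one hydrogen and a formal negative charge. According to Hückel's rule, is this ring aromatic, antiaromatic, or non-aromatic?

Antiaromatic

The p orbitals form a continuous loop: each doubly-bonded ring atom is sp² with one p-orbital electron; each sp² =N– keeps its lone pair in-plane and puts one electron into the π system; the carbanion's lone pair occupies the p orbital. The ring is fully conjugated.
Counting π electrons: 5 × 2 = 10 from the double-bond units + 2 from the CH(-) atom = 12.
With 12 = 4·3 π electrons, Hückel's rule classifies the planar ring as antiaromatic.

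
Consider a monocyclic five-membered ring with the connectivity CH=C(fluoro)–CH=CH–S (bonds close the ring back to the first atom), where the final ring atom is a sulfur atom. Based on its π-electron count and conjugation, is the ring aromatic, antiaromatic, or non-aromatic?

Aromatic

The p orbitals form a continuous loop: each doubly-bonded ring atom is sp² with one p-orbital electron; the sulfur donates one lone pair from its p orbital. The ring is fully conjugated.
Adding the contributions, 2 × 2 = 4 from the double-bond units + 2 from the S atom = 6.
Since 6 = 4·1 + 2, the ring meets the 4n+2 criterion.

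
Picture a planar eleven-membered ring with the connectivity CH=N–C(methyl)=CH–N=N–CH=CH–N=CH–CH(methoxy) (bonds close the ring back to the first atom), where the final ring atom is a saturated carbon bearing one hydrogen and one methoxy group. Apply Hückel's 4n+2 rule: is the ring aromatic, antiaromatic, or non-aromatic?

Non-aromatic

Because that saturated carbon is sp³ and has no p orbital in the ring π system at the CH(methoxy) position, the π system cannot extend all the way around the ring.
Hückel's rule only applies to fully conjugated rings, so this one is simply non-aromatic.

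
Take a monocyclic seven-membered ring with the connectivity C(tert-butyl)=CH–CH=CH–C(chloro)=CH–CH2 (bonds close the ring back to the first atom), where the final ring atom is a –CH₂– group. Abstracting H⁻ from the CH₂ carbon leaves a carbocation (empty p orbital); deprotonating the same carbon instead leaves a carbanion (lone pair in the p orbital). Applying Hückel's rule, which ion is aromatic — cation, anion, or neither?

In both ions every ring atom is sp² and contributes a p orbital, so both rings are fully conjugated.
Cation: 3 × 2 + 0 = 6 π electrons → 4(1)+2, aromatic.
Anion: 3 × 2 + 2 = 8 π electrons → 4(2), antiaromatic.

The cation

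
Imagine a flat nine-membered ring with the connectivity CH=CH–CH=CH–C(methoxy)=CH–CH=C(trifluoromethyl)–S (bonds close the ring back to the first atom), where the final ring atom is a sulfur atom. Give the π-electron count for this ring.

Every ring atom contributes a p orbital perpendicular to the ring (every atom in a ring double bond is sp² and brings one electron to the p orbital; the sulfur donates one lone pair from its p orbital), so the π system is cyclic and fully conjugated.
π-electron count: 4 × 2 = 8 from the double-bond units + 2 from the S atom = 10.

10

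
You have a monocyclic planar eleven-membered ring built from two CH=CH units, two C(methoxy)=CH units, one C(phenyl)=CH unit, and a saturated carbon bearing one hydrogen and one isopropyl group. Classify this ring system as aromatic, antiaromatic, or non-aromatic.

Non-aromatic

Because that saturated carbon is sp³ and has no p orbital in the ring π system at the CH(isopropyl) position, the π system cannot extend all the way around the ring.
A ring that is not fully conjugated cannot be aromatic or antiaromatic regardless of its π-electron count.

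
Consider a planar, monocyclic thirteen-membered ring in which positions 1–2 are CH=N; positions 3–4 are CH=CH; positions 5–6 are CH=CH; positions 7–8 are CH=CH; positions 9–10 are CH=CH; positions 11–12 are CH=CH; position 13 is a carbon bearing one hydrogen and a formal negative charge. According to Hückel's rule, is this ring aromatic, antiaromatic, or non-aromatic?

All ring atoms are sp² and supply a p orbital to the ring (every atom in a ring double bond is sp² and brings one electron to the p orbital; the doubly-bonded nitrogens are pyridine-type — their lone pairs lie in the ring plane, leaving one electron in the p orbital; the carbanion's lone pair occupies the p orbital); the conjugation is uninterrupted.
Tallying contributions gives 6 × 2 = 12 from the double-bond units + 2 from the CH(-) atom = 14.
14 = 4(3) + 2, which satisfies Hückel's 4n+2 rule.

Aromatic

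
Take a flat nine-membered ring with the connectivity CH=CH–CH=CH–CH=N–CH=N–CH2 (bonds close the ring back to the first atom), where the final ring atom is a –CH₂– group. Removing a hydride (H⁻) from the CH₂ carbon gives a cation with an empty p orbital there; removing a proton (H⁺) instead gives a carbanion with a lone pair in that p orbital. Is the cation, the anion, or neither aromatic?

Both ions have a continuous loop of p orbitals — each ring atom is sp².
Cation: 4 × 2 + 0 = 8 π electrons → 4(2), antiaromatic.
Anion: 4 × 2 + 2 = 10 π electrons → 4(2)+2, aromatic.

The anion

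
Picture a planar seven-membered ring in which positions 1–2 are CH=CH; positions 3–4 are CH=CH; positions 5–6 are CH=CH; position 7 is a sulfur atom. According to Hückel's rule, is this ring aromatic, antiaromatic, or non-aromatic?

Antiaromatic

Check conjugation: every atom in a ring double bond is sp² and brings one electron to the p orbital; the sulfur donates one lone pair from its p orbital — every position has a p orbital, so the cyclic π system is continuous.
Adding the contributions, 3 × 2 = 6 from the double-bond units + 2 from the S atom = 8.
8 = 4(2); a planar, fully conjugated 4n system is antiaromatic.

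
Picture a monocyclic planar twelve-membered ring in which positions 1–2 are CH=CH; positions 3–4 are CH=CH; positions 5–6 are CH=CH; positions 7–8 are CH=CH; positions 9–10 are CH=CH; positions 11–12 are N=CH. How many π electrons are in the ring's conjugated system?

All ring atoms are sp² and supply a p orbital to the ring (every atom in a ring double bond is sp² and brings one electron to the p orbital; each sp² =N– keeps its lone pair in-plane and puts one electron into the π system); the conjugation is uninterrupted.
π-electron count: 6 × 2 = 12 from the 6 double-bond units.

12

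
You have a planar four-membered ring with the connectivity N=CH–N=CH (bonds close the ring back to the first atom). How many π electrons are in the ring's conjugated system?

All ring atoms are sp² and supply a p orbital to the ring (each doubly-bonded ring atom is sp² with one p-orbital electron; the doubly-bonded nitrogens are pyridine-type — their lone pairs lie in the ring plane, leaving one electron in the p orbital); the conjugation is uninterrupted.
Tallying contributions gives 2 × 2 = 4 from the 2 double-bond units.

4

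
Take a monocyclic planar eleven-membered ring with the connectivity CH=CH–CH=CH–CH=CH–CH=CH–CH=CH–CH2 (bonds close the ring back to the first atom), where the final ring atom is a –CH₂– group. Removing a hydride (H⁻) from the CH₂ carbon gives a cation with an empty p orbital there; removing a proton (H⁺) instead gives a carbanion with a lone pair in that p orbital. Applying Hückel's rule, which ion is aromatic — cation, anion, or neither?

Both ions have a continuous loop of p orbitals — each ring atom is sp².
Cation: 5 × 2 + 0 = 10 π electrons → 4(2)+2, aromatic.
Anion: 5 × 2 + 2 = 12 π electrons → 4(3), antiaromatic.

The cation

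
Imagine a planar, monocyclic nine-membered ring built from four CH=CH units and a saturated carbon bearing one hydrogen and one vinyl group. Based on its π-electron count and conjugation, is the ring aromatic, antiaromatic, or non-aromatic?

Non-aromatic

At the CH(vinyl) position, that saturated carbon is sp³ and has no p orbital in the ring π system; the ring's p-orbital overlap is broken there.
Hückel's rule only applies to fully conjugated rings, so this one is simply non-aromatic.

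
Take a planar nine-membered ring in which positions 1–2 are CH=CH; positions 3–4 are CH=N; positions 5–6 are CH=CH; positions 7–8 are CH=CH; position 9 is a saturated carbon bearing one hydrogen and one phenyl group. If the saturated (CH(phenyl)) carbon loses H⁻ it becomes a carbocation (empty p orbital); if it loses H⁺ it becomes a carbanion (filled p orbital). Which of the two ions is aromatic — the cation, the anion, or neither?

The anion

Once that carbon is sp², every ring atom has a p orbital and both ions are fully conjugated.
Cation: 4 × 2 + 0 = 8 π electrons → 4(2), antiaromatic.
Anion: 4 × 2 + 2 = 10 π electrons → 4(2)+2, aromatic.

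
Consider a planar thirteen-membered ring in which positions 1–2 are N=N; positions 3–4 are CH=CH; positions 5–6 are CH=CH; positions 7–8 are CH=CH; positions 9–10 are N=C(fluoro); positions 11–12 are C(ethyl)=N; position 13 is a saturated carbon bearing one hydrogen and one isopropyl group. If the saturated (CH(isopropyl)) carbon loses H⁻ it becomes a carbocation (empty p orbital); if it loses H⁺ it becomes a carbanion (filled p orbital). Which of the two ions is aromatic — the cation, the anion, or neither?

The anion

In both ions every ring atom is sp² and contributes a p orbital, so both rings are fully conjugated.
Cation: 6 × 2 + 0 = 12 π electrons → 4(3), antiaromatic.
Anion: 6 × 2 + 2 = 14 π electrons → 4(3)+2, aromatic.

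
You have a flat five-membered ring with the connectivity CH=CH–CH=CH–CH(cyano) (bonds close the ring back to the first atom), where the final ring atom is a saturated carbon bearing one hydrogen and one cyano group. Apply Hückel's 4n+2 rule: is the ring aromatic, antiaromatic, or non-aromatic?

The CH(cyano) carbon is saturated: that saturated carbon is sp³ and has no p orbital in the ring π system. Conjugation is not continuous around the ring.
Hückel's rule only applies to fully conjugated rings, so this one is simply non-aromatic.

Non-aromatic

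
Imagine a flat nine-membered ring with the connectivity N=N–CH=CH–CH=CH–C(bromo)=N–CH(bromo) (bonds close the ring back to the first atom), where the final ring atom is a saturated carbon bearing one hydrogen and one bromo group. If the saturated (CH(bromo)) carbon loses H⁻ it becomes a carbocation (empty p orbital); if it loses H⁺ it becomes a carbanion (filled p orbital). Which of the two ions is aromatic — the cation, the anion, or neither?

Both ions have a continuous loop of p orbitals — each ring atom is sp².
Cation: 4 × 2 + 0 = 8 π electrons → 4(2), antiaromatic.
Anion: 4 × 2 + 2 = 10 π electrons → 4(2)+2, aromatic.

The anion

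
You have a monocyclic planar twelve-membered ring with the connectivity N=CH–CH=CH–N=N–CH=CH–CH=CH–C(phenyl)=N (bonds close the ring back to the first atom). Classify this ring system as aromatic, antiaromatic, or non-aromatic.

Antiaromatic

Every ring atom contributes a p orbital perpendicular to the ring (each doubly-bonded ring atom is sp² with one p-orbital electron; each =N– nitrogen is pyridine-type (lone pair in the sp² plane, one electron in the p orbital)), so the π system is cyclic and fully conjugated.
Adding the contributions, 6 × 2 = 12 from the 6 double-bond units.
12 is a 4n count (n = 3), so the planar conjugated ring is antiaromatic.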